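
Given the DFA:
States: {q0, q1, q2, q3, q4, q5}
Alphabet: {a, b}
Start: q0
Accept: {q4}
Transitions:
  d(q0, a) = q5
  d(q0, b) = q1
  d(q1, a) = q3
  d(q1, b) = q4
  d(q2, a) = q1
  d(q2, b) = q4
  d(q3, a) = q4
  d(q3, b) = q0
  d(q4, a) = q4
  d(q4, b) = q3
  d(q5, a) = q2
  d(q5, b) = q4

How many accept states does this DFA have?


Accept states listed: {q4}
Counting: q4(1)

1


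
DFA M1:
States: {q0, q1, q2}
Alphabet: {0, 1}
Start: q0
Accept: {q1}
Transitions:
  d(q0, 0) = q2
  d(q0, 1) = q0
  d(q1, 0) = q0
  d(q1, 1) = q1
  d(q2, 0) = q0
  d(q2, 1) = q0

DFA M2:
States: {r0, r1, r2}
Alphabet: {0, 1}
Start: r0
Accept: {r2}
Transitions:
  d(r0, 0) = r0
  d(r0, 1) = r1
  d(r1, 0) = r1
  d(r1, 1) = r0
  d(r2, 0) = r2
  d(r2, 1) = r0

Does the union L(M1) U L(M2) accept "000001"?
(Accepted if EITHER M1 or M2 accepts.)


M1: final=q0 accepted=False
M2: final=r1 accepted=False

No, union rejects (neither accepts)


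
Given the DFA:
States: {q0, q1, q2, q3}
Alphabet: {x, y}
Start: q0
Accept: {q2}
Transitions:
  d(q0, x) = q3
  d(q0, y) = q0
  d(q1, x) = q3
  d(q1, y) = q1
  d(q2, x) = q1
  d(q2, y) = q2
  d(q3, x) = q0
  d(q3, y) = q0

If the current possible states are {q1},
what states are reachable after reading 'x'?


Apply transition on 'x' from each current state:
  d(q1, x) = q3

{q3}


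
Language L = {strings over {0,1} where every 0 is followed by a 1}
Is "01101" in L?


'00' present: False; ends with '0': False

Yes, "01101" is in L


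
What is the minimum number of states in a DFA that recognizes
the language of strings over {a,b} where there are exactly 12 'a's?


States: count = 0, 1, ..., 12 (that's 13 states), plus a dead state for count > 12.
Total: 13 + 1 = 14. Accept = count-12 state.

14


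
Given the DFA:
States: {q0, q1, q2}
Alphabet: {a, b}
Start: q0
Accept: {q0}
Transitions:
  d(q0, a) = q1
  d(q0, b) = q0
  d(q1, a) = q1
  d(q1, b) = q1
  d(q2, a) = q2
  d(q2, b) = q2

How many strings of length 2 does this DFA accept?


Enumerating all length-2 strings:
  "aa" -> q1 [reject]
  "ab" -> q1 [reject]
  "ba" -> q1 [reject]
  "bb" -> q0 [accept]

1 out of 4


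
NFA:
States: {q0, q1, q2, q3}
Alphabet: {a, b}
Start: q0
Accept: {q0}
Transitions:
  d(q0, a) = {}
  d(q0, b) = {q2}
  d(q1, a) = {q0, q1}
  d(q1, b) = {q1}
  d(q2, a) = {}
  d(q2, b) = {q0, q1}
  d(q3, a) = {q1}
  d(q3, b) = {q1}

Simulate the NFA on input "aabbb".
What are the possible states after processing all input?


Start: {q0}
  --a--> {}
  --a--> {}
  --b--> {}
  --b--> {}
  --b--> {}

{} (empty set, no valid transitions)


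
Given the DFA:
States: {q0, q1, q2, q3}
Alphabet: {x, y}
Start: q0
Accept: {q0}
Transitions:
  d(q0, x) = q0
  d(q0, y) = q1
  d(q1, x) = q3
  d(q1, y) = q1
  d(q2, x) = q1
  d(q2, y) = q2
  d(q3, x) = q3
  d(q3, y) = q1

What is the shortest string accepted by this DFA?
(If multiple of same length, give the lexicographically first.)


BFS by string length (lex-first path to each state shown):
  len 0: q0<-""
Found accept state at length 0.

"" (empty string)


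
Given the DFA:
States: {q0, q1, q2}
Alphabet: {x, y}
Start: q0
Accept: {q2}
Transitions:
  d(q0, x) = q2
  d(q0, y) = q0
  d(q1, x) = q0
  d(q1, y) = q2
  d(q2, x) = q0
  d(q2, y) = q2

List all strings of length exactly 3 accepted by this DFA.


All strings of length 3: 8 total
Accepted: 4

"xxx", "xyy", "yxy", "yyx"


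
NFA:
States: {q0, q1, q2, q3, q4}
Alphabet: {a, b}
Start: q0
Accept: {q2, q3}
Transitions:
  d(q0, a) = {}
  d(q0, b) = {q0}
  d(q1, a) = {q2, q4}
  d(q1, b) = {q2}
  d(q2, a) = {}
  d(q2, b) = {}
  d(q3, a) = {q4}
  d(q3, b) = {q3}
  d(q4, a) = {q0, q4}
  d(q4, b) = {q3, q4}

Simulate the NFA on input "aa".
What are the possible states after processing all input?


Start: {q0}
  --a--> {}
  --a--> {}

{} (empty set, no valid transitions)


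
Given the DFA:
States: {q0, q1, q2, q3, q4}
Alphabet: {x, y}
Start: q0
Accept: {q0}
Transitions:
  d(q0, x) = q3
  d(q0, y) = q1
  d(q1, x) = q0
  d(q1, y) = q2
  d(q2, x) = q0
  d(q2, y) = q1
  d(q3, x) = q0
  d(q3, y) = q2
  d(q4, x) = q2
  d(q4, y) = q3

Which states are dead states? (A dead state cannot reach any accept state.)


Forward reachability from each state:
  q0 -> reaches accept state q0 (live)
  q1 -> reaches accept state q0 (live)
  q2 -> reaches accept state q0 (live)
  q3 -> reaches accept state q0 (live)
  q4 -> reaches accept state q0 (live)

None (all states can reach an accept state)


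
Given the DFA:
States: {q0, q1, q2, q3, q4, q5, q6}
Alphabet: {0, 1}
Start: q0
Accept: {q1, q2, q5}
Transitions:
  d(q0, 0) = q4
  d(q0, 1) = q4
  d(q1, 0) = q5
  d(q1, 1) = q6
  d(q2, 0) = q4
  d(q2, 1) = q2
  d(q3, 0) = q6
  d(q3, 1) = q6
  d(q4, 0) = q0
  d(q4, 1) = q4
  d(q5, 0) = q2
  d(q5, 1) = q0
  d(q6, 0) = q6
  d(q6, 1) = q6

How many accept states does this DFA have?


Accept states listed: {q1, q2, q5}
Counting: q1(1) q2(2) q5(3)

3


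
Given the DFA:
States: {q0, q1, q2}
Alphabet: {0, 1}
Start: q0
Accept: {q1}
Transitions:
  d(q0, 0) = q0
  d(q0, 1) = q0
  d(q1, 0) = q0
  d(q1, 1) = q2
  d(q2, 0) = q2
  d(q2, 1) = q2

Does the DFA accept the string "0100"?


Trace: q0 -> q0 -> q0 -> q0 -> q0
Final state: q0
Accept states: {q1}

No, rejected (final state q0 is not an accept state)


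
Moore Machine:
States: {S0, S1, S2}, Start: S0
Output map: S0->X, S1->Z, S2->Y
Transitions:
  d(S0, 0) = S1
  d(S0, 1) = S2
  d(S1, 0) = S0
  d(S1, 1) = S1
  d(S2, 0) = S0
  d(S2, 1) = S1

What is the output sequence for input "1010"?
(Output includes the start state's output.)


Start: S0 (output X)
  --1--> S2 (output Y)
  --0--> S0 (output X)
  --1--> S2 (output Y)
  --0--> S0 (output X)

"XYXYX"


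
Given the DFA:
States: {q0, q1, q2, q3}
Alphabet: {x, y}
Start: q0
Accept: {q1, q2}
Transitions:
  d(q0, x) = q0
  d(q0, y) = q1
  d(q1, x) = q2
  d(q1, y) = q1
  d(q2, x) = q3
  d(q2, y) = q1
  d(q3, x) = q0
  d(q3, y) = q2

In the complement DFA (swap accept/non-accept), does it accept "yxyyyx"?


Trace: q0 -> q1 -> q2 -> q1 -> q1 -> q1 -> q2
Final: q2
Original accept: {q1, q2}
Complement: q2 is in original accept

No, complement rejects (original accepts)


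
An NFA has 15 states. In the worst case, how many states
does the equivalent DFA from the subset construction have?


Subset construction: one DFA state per subset of NFA states.
2^15 = 32768

32768


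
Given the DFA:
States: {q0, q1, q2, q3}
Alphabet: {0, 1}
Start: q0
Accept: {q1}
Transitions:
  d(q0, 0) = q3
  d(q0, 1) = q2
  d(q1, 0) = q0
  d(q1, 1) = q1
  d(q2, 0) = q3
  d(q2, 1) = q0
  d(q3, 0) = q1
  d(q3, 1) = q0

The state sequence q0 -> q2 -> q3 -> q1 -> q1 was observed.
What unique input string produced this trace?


Trace back each transition to find the symbol:
  q0 --[1]--> q2
  q2 --[0]--> q3
  q3 --[0]--> q1
  q1 --[1]--> q1

"1001"


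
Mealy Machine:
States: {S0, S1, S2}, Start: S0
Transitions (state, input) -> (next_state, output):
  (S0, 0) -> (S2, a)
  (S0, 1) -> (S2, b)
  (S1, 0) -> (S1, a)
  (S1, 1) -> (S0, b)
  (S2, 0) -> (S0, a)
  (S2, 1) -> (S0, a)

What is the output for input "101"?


Step-by-step:
  (S0, 1) -> (S2, b)
  (S2, 0) -> (S0, a)
  (S0, 1) -> (S2, b)

"bab"


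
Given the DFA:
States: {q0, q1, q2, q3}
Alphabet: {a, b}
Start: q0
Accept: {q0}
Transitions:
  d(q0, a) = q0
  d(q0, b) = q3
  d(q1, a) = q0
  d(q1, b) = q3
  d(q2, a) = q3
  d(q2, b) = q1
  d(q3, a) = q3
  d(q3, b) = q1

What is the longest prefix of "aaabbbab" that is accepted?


Run the DFA, marking each prefix where the state is accepting:
  "" -> q0 [accept]
  "a" -> q0 [accept]
  "aa" -> q0 [accept]
  "aaa" -> q0 [accept]
  "aaab" -> q3 [reject]
  "aaabb" -> q1 [reject]
  "aaabbb" -> q3 [reject]
  "aaabbba" -> q3 [reject]
  "aaabbbab" -> q1 [reject]

"aaa"


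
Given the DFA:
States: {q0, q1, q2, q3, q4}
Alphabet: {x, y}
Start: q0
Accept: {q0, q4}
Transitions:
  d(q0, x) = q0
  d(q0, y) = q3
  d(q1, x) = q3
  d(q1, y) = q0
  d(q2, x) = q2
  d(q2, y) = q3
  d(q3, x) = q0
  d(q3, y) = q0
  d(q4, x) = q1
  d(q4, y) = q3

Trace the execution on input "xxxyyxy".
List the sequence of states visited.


Input: xxxyyxy
d(q0, x) = q0
d(q0, x) = q0
d(q0, x) = q0
d(q0, y) = q3
d(q3, y) = q0
d(q0, x) = q0
d(q0, y) = q3


q0 -> q0 -> q0 -> q0 -> q3 -> q0 -> q0 -> q3


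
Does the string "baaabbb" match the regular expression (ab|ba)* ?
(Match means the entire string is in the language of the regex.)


|string| = 7; first = 'b'; last = 'b'

No, "baaabbb" does not match (ab|ba)*


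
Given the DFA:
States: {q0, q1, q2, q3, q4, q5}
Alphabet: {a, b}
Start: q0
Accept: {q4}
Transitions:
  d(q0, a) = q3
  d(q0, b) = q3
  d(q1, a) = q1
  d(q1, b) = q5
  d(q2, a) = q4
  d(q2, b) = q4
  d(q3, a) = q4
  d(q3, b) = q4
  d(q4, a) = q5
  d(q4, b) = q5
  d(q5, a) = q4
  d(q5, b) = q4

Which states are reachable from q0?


BFS from q0:
  layer 0: {q0}
  layer 1: {q3}
  layer 2: {q4}
  layer 3: {q5}

{q0, q3, q4, q5}


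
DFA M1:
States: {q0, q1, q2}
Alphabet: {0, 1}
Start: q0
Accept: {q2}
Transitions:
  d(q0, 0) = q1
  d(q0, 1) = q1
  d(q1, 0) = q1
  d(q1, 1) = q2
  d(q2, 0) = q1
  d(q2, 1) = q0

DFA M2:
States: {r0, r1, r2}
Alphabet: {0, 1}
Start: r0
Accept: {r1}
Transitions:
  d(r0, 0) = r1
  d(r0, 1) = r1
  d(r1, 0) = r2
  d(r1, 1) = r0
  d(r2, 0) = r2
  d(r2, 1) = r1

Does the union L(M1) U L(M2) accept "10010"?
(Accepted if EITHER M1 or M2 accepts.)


M1: final=q1 accepted=False
M2: final=r2 accepted=False

No, union rejects (neither accepts)


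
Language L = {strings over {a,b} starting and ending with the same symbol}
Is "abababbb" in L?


first = 'a', last = 'b'

No, "abababbb" is not in L


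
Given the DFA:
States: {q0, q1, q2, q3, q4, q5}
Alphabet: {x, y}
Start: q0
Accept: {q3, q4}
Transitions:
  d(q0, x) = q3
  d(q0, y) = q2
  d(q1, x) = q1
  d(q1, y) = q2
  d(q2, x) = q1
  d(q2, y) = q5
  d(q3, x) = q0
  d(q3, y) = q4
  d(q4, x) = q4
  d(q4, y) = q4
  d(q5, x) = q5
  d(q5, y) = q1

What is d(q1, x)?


Looking up transition d(q1, x)

q1


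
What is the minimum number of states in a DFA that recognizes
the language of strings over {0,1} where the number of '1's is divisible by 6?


States track (count of '1') mod 6.
Need 6 states: one per remainder 0..5; accept = remainder 0.

6


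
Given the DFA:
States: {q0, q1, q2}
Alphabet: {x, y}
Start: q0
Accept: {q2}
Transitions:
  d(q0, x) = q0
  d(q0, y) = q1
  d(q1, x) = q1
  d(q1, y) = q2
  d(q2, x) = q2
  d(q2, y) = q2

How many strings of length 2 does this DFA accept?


Enumerating all length-2 strings:
  "xx" -> q0 [reject]
  "xy" -> q1 [reject]
  "yx" -> q1 [reject]
  "yy" -> q2 [accept]

1 out of 4


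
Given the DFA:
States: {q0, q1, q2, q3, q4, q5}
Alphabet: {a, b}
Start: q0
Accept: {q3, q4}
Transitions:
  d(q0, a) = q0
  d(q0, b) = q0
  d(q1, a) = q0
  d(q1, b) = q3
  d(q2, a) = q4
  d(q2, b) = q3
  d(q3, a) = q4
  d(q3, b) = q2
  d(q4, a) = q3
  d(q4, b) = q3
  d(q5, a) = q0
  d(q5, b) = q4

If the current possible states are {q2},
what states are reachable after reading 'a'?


Apply transition on 'a' from each current state:
  d(q2, a) = q4

{q4}


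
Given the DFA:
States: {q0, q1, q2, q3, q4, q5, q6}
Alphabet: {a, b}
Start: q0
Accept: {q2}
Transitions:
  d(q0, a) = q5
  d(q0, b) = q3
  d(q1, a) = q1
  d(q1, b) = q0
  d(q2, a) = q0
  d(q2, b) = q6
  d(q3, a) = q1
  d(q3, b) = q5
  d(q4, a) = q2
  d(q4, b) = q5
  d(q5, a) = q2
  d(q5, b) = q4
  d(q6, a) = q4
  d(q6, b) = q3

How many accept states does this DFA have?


Accept states listed: {q2}
Counting: q2(1)

1


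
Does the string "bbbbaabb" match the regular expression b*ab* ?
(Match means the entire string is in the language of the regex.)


|string| = 8; first = 'b'; last = 'b'

No, "bbbbaabb" does not match b*ab*


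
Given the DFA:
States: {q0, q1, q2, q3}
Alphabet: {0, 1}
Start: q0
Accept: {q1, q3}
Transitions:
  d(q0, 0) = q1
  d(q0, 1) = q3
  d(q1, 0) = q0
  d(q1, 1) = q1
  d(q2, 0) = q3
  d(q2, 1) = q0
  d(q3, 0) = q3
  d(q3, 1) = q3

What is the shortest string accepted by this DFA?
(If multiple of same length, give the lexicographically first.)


BFS by string length (lex-first path to each state shown):
  len 0: q0<-""
  len 1: q1<-"0", q3<-"1"
Found accept state at length 1.

"0"


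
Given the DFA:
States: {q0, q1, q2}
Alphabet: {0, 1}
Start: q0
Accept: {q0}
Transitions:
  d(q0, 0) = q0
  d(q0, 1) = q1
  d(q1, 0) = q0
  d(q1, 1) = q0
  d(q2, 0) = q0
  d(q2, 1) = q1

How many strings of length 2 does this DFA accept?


Enumerating all length-2 strings:
  "00" -> q0 [accept]
  "01" -> q1 [reject]
  "10" -> q0 [accept]
  "11" -> q0 [accept]

3 out of 4


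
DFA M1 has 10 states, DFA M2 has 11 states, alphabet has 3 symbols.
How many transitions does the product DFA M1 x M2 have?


Product DFA has 10 * 11 = 110 states.
Each has 3 transitions: 110 * 3 = 330

330


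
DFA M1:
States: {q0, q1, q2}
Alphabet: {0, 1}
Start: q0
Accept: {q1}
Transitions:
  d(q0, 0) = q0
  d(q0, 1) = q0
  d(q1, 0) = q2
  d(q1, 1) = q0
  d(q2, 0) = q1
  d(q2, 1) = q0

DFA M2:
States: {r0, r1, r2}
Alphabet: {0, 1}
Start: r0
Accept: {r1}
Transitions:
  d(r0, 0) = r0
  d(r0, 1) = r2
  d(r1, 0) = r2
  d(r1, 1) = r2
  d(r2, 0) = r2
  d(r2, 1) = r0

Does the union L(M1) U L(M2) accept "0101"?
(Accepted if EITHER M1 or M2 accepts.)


M1: final=q0 accepted=False
M2: final=r0 accepted=False

No, union rejects (neither accepts)


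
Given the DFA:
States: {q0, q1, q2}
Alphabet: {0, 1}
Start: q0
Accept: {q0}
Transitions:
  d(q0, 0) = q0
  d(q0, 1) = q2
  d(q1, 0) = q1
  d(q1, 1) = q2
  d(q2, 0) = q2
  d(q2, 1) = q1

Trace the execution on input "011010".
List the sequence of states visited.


Input: 011010
d(q0, 0) = q0
d(q0, 1) = q2
d(q2, 1) = q1
d(q1, 0) = q1
d(q1, 1) = q2
d(q2, 0) = q2


q0 -> q0 -> q2 -> q1 -> q1 -> q2 -> q2


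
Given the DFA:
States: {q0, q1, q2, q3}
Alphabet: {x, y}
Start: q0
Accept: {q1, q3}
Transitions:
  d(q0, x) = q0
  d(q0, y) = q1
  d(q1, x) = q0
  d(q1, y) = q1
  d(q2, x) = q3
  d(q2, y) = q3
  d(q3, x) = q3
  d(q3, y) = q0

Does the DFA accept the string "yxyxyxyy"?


Trace: q0 -> q1 -> q0 -> q1 -> q0 -> q1 -> q0 -> q1 -> q1
Final state: q1
Accept states: {q1, q3}

Yes, accepted (final state q1 is an accept state)


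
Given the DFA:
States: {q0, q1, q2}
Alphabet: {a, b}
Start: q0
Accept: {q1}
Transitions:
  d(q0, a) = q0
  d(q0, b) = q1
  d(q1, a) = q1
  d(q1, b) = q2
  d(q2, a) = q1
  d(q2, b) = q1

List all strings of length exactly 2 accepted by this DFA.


All strings of length 2: 4 total
Accepted: 2

"ab", "ba"


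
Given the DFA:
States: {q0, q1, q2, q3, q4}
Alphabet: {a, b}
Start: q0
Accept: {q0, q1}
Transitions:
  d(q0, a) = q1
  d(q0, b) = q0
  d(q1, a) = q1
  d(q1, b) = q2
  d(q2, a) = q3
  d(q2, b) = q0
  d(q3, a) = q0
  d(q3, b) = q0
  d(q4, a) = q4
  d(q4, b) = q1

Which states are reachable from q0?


BFS from q0:
  layer 0: {q0}
  layer 1: {q1}
  layer 2: {q2}
  layer 3: {q3}

{q0, q1, q2, q3}


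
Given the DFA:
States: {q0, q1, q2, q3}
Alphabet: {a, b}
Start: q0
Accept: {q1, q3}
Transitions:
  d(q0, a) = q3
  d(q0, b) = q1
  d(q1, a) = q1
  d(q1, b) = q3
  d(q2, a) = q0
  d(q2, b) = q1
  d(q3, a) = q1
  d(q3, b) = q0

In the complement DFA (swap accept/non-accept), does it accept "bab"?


Trace: q0 -> q1 -> q1 -> q3
Final: q3
Original accept: {q1, q3}
Complement: q3 is in original accept

No, complement rejects (original accepts)


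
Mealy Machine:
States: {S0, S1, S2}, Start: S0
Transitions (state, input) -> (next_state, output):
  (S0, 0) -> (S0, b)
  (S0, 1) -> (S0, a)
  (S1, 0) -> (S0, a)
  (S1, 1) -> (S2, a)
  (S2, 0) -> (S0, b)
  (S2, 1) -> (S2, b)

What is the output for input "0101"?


Step-by-step:
  (S0, 0) -> (S0, b)
  (S0, 1) -> (S0, a)
  (S0, 0) -> (S0, b)
  (S0, 1) -> (S0, a)

"baba"


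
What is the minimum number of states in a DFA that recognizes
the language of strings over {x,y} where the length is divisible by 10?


States track (length) mod 10.
Need 10 states: one per remainder 0..9; accept = remainder 0.

10


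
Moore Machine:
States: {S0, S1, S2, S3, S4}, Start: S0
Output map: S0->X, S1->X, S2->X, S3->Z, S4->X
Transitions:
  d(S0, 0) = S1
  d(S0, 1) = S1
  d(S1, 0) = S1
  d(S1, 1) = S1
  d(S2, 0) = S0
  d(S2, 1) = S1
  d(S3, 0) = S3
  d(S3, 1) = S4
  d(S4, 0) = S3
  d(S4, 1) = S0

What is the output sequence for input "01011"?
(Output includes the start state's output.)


Start: S0 (output X)
  --0--> S1 (output X)
  --1--> S1 (output X)
  --0--> S1 (output X)
  --1--> S1 (output X)
  --1--> S1 (output X)

"XXXXXX"


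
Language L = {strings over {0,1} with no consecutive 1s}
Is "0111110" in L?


'11' occurs at index 1

No, "0111110" is not in L


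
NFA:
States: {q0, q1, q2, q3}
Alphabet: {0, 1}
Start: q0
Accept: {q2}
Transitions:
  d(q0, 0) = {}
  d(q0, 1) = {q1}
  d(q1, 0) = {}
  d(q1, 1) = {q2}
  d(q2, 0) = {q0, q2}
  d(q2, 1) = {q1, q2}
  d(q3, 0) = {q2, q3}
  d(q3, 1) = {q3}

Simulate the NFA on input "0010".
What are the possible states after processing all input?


Start: {q0}
  --0--> {}
  --0--> {}
  --1--> {}
  --0--> {}

{} (empty set, no valid transitions)


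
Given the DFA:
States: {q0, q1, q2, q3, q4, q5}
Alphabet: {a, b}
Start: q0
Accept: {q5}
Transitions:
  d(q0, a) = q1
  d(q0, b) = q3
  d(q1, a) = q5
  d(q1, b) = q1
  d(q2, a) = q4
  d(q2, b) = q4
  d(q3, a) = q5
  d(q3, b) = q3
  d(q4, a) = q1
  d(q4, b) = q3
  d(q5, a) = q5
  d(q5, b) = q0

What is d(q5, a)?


Looking up transition d(q5, a)

q5


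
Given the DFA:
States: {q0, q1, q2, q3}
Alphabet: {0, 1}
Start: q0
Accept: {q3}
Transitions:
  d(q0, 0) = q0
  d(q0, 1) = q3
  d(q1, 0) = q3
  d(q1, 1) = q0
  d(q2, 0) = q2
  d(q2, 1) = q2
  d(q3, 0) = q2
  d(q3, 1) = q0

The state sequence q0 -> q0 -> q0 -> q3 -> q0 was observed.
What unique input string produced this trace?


Trace back each transition to find the symbol:
  q0 --[0]--> q0
  q0 --[0]--> q0
  q0 --[1]--> q3
  q3 --[1]--> q0

"0011"


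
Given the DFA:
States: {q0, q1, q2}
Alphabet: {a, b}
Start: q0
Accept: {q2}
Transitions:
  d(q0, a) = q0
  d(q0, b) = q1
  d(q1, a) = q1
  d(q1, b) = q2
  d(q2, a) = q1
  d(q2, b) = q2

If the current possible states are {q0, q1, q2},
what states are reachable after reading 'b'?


Apply transition on 'b' from each current state:
  d(q0, b) = q1
  d(q1, b) = q2
  d(q2, b) = q2

{q1, q2}


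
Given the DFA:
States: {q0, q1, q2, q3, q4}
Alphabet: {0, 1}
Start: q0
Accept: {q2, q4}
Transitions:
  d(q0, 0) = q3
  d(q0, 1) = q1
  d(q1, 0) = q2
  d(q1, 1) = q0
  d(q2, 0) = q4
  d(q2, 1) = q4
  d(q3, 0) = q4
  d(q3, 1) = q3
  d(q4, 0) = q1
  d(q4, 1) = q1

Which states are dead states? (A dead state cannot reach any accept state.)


Forward reachability from each state:
  q0 -> reaches accept state q2 (live)
  q1 -> reaches accept state q2 (live)
  q2 -> reaches accept state q2 (live)
  q3 -> reaches accept state q2 (live)
  q4 -> reaches accept state q2 (live)

None (all states can reach an accept state)


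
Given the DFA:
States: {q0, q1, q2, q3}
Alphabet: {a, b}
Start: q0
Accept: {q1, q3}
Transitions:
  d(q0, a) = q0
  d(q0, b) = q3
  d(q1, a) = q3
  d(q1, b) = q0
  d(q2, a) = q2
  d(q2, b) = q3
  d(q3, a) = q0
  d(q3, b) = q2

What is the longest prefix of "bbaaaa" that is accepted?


Run the DFA, marking each prefix where the state is accepting:
  "" -> q0 [reject]
  "b" -> q3 [accept]
  "bb" -> q2 [reject]
  "bba" -> q2 [reject]
  "bbaa" -> q2 [reject]
  "bbaaa" -> q2 [reject]
  "bbaaaa" -> q2 [reject]

"b"


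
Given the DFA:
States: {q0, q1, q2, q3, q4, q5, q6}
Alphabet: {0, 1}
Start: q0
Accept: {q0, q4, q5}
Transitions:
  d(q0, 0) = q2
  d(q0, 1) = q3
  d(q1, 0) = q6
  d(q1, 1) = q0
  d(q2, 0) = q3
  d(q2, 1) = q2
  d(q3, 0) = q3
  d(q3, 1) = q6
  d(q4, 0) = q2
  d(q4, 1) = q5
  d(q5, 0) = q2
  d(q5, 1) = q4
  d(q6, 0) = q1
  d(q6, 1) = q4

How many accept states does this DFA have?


Accept states listed: {q0, q4, q5}
Counting: q0(1) q4(2) q5(3)

3


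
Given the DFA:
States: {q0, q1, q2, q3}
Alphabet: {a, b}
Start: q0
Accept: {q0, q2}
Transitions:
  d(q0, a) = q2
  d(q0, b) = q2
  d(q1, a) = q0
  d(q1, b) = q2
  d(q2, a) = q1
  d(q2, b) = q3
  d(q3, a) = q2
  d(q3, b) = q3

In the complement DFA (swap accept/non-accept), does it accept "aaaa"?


Trace: q0 -> q2 -> q1 -> q0 -> q2
Final: q2
Original accept: {q0, q2}
Complement: q2 is in original accept

No, complement rejects (original accepts)


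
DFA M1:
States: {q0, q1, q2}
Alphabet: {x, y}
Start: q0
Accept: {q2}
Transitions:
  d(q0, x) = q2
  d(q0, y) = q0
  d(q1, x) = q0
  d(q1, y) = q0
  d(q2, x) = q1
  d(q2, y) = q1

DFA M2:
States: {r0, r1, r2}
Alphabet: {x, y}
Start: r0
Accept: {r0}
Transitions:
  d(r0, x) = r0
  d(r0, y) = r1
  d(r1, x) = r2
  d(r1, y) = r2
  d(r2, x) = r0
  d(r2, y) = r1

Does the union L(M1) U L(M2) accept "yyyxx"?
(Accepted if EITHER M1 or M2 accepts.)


M1: final=q1 accepted=False
M2: final=r0 accepted=True

Yes, union accepts


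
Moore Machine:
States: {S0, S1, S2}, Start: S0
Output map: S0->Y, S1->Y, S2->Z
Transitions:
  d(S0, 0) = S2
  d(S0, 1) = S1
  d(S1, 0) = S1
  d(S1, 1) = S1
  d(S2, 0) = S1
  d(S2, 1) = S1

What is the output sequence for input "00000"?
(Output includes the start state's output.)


Start: S0 (output Y)
  --0--> S2 (output Z)
  --0--> S1 (output Y)
  --0--> S1 (output Y)
  --0--> S1 (output Y)
  --0--> S1 (output Y)

"YZYYYY"


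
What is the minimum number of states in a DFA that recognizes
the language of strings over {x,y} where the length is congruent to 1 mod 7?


States track (length) mod 7.
Need 7 states: one per remainder 0..6; accept = remainder 1.

7


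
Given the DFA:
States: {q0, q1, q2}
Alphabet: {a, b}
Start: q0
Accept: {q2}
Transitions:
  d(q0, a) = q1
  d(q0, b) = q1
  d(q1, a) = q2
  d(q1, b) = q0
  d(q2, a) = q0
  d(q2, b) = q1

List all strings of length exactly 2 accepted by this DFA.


All strings of length 2: 4 total
Accepted: 2

"aa", "ba"


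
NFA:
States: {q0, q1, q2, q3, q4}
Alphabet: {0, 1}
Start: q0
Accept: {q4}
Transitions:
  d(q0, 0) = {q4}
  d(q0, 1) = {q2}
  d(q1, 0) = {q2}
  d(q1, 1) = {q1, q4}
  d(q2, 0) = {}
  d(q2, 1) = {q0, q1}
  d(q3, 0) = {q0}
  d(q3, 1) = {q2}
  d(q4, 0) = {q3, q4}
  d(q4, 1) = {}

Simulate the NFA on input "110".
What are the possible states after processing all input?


Start: {q0}
  --1--> {q2}
  --1--> {q0, q1}
  --0--> {q2, q4}

{q2, q4}


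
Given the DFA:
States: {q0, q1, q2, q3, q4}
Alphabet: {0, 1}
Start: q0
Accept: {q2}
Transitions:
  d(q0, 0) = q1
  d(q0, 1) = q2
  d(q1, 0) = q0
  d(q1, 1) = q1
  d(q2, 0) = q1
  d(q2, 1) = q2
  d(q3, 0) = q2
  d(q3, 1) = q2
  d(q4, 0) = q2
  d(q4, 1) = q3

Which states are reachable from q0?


BFS from q0:
  layer 0: {q0}
  layer 1: {q1, q2}

{q0, q1, q2}


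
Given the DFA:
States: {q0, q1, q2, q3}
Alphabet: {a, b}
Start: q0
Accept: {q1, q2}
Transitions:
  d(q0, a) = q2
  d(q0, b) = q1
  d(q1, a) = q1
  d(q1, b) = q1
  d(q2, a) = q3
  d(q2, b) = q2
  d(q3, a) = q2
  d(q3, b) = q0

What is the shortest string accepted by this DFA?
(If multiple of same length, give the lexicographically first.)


BFS by string length (lex-first path to each state shown):
  len 0: q0<-""
  len 1: q1<-"b", q2<-"a"
Found accept state at length 1.

"a"


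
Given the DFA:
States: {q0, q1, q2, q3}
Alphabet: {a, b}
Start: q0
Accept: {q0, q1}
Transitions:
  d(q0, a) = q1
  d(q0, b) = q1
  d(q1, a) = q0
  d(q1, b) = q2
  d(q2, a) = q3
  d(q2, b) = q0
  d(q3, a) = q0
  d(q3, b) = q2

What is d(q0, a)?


Looking up transition d(q0, a)

q1


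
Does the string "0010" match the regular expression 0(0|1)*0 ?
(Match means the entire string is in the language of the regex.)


|string| = 4; first = '0'; last = '0'

Yes, "0010" matches 0(0|1)*0


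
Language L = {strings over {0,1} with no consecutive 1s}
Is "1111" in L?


'11' occurs at index 0

No, "1111" is not in L


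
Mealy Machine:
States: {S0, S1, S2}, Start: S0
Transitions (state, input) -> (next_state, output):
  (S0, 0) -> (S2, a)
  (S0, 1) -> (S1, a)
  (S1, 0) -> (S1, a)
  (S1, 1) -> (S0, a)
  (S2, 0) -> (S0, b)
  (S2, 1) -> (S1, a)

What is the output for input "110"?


Step-by-step:
  (S0, 1) -> (S1, a)
  (S1, 1) -> (S0, a)
  (S0, 0) -> (S2, a)

"aaa"


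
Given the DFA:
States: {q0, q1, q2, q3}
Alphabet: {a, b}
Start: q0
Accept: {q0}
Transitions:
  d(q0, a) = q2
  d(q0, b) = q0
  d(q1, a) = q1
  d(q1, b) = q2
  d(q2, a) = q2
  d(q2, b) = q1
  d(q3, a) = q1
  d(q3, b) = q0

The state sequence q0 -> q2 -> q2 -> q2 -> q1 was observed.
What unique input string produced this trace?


Trace back each transition to find the symbol:
  q0 --[a]--> q2
  q2 --[a]--> q2
  q2 --[a]--> q2
  q2 --[b]--> q1

"aaab"


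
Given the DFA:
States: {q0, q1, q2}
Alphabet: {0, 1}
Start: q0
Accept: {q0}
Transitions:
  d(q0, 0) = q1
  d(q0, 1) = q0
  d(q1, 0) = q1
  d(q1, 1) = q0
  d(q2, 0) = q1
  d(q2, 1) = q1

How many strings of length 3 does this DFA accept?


Enumerating all length-3 strings:
  "000" -> q1 [reject]
  "001" -> q0 [accept]
  "010" -> q1 [reject]
  "011" -> q0 [accept]
  "100" -> q1 [reject]
  "101" -> q0 [accept]
  "110" -> q1 [reject]
  "111" -> q0 [accept]

4 out of 8


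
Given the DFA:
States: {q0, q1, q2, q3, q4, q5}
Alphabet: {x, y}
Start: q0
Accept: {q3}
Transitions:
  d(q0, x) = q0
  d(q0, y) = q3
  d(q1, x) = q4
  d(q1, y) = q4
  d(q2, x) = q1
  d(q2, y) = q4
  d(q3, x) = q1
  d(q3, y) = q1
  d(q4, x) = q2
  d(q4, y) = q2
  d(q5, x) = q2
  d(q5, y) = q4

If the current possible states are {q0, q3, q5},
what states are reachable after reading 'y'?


Apply transition on 'y' from each current state:
  d(q0, y) = q3
  d(q3, y) = q1
  d(q5, y) = q4

{q1, q3, q4}


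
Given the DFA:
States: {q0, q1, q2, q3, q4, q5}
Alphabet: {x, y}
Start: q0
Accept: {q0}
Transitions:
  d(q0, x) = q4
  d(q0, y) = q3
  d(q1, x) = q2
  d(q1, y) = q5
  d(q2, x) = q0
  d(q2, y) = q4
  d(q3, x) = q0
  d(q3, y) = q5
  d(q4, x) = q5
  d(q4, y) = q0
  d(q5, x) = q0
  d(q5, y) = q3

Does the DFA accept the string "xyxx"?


Trace: q0 -> q4 -> q0 -> q4 -> q5
Final state: q5
Accept states: {q0}

No, rejected (final state q5 is not an accept state)


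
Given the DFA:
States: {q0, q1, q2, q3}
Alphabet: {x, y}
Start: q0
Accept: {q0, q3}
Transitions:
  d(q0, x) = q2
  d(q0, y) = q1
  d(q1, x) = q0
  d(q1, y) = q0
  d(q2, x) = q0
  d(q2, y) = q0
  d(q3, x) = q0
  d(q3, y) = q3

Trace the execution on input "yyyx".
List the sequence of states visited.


Input: yyyx
d(q0, y) = q1
d(q1, y) = q0
d(q0, y) = q1
d(q1, x) = q0


q0 -> q1 -> q0 -> q1 -> q0


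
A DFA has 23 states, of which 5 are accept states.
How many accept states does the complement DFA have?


Complement swaps accept and non-accept states.
23 - 5 = 18

18


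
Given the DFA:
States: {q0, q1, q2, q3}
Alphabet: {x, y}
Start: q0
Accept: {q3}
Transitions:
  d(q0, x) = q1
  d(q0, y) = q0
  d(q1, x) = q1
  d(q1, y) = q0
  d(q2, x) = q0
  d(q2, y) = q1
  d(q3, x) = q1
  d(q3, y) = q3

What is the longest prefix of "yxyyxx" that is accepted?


Run the DFA, marking each prefix where the state is accepting:
  "" -> q0 [reject]
  "y" -> q0 [reject]
  "yx" -> q1 [reject]
  "yxy" -> q0 [reject]
  "yxyy" -> q0 [reject]
  "yxyyx" -> q1 [reject]
  "yxyyxx" -> q1 [reject]

No prefix is accepted


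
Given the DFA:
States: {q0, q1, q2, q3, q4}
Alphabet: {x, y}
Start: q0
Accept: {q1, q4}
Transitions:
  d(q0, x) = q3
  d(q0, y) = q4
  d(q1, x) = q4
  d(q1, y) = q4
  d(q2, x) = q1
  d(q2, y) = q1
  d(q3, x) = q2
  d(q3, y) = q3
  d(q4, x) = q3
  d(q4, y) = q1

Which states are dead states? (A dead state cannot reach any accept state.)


Forward reachability from each state:
  q0 -> reaches accept state q1 (live)
  q1 -> reaches accept state q1 (live)
  q2 -> reaches accept state q1 (live)
  q3 -> reaches accept state q1 (live)
  q4 -> reaches accept state q1 (live)

None (all states can reach an accept state)


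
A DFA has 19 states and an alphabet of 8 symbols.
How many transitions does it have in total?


Each state has exactly one transition per symbol.
19 * 8 = 152

152


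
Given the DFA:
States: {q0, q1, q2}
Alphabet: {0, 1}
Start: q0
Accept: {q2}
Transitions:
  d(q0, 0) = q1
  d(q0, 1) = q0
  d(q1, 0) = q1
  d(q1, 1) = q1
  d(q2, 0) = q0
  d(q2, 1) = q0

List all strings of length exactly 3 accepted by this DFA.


All strings of length 3: 8 total
Accepted: 0

None


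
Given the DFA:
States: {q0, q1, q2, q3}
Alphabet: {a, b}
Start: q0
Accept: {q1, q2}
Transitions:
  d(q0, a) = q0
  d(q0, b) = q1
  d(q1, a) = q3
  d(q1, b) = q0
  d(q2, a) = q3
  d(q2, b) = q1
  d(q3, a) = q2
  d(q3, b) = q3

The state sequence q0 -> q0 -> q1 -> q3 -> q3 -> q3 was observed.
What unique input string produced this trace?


Trace back each transition to find the symbol:
  q0 --[a]--> q0
  q0 --[b]--> q1
  q1 --[a]--> q3
  q3 --[b]--> q3
  q3 --[b]--> q3

"ababb"


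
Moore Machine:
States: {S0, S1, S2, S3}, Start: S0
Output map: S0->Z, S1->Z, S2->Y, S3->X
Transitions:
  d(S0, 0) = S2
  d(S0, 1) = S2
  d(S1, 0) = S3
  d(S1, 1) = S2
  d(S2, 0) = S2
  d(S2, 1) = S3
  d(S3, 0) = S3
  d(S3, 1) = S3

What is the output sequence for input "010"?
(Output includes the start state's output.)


Start: S0 (output Z)
  --0--> S2 (output Y)
  --1--> S3 (output X)
  --0--> S3 (output X)

"ZYXX"


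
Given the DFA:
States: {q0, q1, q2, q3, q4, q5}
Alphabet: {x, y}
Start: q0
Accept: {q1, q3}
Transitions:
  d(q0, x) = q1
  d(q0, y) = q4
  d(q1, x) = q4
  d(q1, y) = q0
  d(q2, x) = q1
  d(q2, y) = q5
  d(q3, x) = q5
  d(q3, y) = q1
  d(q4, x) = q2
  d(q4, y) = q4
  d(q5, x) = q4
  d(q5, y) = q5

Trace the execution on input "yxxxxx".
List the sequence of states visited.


Input: yxxxxx
d(q0, y) = q4
d(q4, x) = q2
d(q2, x) = q1
d(q1, x) = q4
d(q4, x) = q2
d(q2, x) = q1


q0 -> q4 -> q2 -> q1 -> q4 -> q2 -> q1


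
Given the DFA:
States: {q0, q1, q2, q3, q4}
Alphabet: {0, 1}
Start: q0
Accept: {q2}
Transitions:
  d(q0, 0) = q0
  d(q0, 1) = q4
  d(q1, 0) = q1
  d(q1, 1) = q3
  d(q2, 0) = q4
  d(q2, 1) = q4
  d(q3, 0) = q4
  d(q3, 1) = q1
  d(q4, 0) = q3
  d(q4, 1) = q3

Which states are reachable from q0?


BFS from q0:
  layer 0: {q0}
  layer 1: {q4}
  layer 2: {q3}
  layer 3: {q1}

{q0, q1, q3, q4}


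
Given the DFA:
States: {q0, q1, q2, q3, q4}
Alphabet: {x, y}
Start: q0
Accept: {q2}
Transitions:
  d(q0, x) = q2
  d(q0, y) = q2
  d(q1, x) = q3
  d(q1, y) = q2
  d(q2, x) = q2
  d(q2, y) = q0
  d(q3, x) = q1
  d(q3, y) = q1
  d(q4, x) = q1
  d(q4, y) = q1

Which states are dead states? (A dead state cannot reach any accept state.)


Forward reachability from each state:
  q0 -> reaches accept state q2 (live)
  q1 -> reaches accept state q2 (live)
  q2 -> reaches accept state q2 (live)
  q3 -> reaches accept state q2 (live)
  q4 -> reaches accept state q2 (live)

None (all states can reach an accept state)


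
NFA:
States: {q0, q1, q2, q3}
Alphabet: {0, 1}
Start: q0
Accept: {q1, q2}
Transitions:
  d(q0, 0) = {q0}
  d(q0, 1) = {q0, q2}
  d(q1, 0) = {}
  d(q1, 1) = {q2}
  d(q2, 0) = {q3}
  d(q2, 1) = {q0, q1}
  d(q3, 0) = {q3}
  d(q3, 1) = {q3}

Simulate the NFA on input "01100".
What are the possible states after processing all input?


Start: {q0}
  --0--> {q0}
  --1--> {q0, q2}
  --1--> {q0, q1, q2}
  --0--> {q0, q3}
  --0--> {q0, q3}

{q0, q3}


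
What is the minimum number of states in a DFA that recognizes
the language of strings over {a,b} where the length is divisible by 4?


States track (length) mod 4.
Need 4 states: one per remainder 0..3; accept = remainder 0.

4


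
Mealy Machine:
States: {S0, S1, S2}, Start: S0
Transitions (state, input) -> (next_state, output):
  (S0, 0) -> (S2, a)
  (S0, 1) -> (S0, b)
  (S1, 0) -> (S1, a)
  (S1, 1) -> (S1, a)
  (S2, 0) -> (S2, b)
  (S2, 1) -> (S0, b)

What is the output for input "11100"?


Step-by-step:
  (S0, 1) -> (S0, b)
  (S0, 1) -> (S0, b)
  (S0, 1) -> (S0, b)
  (S0, 0) -> (S2, a)
  (S2, 0) -> (S2, b)

"bbbab"


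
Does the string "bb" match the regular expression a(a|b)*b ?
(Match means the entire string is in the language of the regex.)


|string| = 2; first = 'b'; last = 'b'

No, "bb" does not match a(a|b)*b


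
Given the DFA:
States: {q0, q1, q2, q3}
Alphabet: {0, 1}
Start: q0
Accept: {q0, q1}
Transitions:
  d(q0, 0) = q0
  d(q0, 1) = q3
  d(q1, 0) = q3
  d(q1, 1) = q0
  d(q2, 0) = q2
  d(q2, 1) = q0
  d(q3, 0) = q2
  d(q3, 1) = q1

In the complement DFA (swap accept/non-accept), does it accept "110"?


Trace: q0 -> q3 -> q1 -> q3
Final: q3
Original accept: {q0, q1}
Complement: q3 is not in original accept

Yes, complement accepts (original rejects)


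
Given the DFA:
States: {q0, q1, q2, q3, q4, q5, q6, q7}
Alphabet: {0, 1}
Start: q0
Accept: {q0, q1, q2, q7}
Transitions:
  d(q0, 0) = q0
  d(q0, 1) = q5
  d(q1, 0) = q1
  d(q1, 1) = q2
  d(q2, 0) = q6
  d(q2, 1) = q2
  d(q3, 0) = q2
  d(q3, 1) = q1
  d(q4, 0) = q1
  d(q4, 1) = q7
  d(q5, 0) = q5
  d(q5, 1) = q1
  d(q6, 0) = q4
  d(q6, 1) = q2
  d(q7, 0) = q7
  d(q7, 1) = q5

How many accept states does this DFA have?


Accept states listed: {q0, q1, q2, q7}
Counting: q0(1) q1(2) q2(3) q7(4)

4


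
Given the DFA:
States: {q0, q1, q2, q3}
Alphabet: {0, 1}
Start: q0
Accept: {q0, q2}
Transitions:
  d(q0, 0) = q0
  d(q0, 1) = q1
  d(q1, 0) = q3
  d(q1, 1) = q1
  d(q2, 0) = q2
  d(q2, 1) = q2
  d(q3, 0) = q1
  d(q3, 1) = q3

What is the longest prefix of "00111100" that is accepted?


Run the DFA, marking each prefix where the state is accepting:
  "" -> q0 [accept]
  "0" -> q0 [accept]
  "00" -> q0 [accept]
  "001" -> q1 [reject]
  "0011" -> q1 [reject]
  "00111" -> q1 [reject]
  "001111" -> q1 [reject]
  "0011110" -> q3 [reject]
  "00111100" -> q1 [reject]

"00"


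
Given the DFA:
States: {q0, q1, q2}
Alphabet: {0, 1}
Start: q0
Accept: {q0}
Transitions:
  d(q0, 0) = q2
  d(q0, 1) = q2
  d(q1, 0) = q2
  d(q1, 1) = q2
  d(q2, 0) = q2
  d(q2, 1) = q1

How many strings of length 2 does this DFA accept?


Enumerating all length-2 strings:
  "00" -> q2 [reject]
  "01" -> q1 [reject]
  "10" -> q2 [reject]
  "11" -> q1 [reject]

0 out of 4


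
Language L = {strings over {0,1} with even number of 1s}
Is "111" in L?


count('1') = 3; 3 mod 2 = 1

No, "111" is not in L


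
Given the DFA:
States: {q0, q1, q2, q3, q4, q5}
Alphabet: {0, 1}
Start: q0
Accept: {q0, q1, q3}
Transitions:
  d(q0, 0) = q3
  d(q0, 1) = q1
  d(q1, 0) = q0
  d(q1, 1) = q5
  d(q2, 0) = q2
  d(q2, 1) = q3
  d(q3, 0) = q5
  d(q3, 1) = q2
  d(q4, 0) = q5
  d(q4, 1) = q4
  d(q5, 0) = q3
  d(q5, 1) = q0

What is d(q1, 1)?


Looking up transition d(q1, 1)

q5


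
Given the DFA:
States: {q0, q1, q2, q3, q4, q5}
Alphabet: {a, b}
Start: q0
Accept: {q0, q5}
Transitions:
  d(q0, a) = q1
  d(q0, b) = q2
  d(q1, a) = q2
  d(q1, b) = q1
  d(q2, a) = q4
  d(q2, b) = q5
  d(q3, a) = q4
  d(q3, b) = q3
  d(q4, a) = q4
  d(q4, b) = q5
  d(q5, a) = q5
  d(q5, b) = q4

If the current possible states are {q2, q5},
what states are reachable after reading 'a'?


Apply transition on 'a' from each current state:
  d(q2, a) = q4
  d(q5, a) = q5

{q4, q5}


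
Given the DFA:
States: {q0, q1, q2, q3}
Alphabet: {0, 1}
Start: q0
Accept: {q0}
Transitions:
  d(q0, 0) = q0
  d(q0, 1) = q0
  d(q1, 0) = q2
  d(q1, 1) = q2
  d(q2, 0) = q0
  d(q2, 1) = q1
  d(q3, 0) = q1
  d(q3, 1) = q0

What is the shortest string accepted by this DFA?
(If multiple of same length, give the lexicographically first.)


BFS by string length (lex-first path to each state shown):
  len 0: q0<-""
Found accept state at length 0.

"" (empty string)


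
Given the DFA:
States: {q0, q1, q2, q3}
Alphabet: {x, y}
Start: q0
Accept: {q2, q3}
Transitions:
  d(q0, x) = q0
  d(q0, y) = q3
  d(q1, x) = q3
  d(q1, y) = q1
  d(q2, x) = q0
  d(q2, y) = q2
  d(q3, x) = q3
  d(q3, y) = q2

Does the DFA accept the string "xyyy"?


Trace: q0 -> q0 -> q3 -> q2 -> q2
Final state: q2
Accept states: {q2, q3}

Yes, accepted (final state q2 is an accept state)


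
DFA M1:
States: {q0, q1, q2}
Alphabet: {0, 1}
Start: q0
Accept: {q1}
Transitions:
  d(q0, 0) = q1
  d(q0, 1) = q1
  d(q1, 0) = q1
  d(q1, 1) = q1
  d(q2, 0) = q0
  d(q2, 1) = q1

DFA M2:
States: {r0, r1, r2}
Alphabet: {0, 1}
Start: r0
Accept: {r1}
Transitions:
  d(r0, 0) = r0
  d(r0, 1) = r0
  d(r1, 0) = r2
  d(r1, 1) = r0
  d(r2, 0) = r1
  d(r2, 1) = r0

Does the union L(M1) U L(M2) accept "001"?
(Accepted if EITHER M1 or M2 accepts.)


M1: final=q1 accepted=True
M2: final=r0 accepted=False

Yes, union accepts


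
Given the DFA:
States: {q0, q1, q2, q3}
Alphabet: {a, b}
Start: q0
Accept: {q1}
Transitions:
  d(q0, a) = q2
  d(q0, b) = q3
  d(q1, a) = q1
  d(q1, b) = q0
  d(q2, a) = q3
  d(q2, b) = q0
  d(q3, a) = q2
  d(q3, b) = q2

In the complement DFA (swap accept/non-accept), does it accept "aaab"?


Trace: q0 -> q2 -> q3 -> q2 -> q0
Final: q0
Original accept: {q1}
Complement: q0 is not in original accept

Yes, complement accepts (original rejects)


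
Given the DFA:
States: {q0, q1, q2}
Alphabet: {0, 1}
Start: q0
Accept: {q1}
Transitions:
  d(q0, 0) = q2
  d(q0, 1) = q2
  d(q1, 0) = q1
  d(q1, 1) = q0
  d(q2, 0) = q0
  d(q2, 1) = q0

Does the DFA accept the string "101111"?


Trace: q0 -> q2 -> q0 -> q2 -> q0 -> q2 -> q0
Final state: q0
Accept states: {q1}

No, rejected (final state q0 is not an accept state)


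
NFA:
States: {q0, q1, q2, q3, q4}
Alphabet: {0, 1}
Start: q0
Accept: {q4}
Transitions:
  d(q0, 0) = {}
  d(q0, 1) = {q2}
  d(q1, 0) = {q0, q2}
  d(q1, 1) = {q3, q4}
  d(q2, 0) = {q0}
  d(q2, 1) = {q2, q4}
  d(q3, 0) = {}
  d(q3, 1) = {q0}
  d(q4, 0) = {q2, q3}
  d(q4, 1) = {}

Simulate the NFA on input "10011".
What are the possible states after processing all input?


Start: {q0}
  --1--> {q2}
  --0--> {q0}
  --0--> {}
  --1--> {}
  --1--> {}

{} (empty set, no valid transitions)


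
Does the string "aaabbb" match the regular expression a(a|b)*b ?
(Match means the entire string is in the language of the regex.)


|string| = 6; first = 'a'; last = 'b'

Yes, "aaabbb" matches a(a|b)*b


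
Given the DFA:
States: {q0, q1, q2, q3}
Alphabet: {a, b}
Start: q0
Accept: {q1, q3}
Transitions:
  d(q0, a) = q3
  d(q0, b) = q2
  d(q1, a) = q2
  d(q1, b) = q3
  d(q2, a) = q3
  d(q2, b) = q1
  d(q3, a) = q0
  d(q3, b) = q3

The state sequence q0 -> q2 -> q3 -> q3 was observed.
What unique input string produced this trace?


Trace back each transition to find the symbol:
  q0 --[b]--> q2
  q2 --[a]--> q3
  q3 --[b]--> q3

"bab"


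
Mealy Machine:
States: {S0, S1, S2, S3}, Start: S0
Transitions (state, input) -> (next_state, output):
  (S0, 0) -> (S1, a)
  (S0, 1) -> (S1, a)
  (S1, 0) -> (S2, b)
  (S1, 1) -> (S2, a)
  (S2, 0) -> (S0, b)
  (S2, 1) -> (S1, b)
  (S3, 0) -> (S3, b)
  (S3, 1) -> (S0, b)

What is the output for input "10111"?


Step-by-step:
  (S0, 1) -> (S1, a)
  (S1, 0) -> (S2, b)
  (S2, 1) -> (S1, b)
  (S1, 1) -> (S2, a)
  (S2, 1) -> (S1, b)

"abbab"


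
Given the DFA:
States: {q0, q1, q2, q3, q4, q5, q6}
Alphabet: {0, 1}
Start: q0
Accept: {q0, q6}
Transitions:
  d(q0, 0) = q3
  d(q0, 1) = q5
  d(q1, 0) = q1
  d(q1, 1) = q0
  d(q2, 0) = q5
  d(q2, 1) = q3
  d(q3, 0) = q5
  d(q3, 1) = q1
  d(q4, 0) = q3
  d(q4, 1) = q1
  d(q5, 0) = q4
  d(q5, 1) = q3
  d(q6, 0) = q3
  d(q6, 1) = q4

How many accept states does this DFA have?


Accept states listed: {q0, q6}
Counting: q0(1) q6(2)

2


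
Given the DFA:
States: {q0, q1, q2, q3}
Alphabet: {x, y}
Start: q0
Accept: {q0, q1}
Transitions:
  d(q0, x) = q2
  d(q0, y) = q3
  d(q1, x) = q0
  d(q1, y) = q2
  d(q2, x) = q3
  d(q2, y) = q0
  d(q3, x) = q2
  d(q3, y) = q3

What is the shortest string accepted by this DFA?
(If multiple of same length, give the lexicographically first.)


BFS by string length (lex-first path to each state shown):
  len 0: q0<-""
Found accept state at length 0.

"" (empty string)


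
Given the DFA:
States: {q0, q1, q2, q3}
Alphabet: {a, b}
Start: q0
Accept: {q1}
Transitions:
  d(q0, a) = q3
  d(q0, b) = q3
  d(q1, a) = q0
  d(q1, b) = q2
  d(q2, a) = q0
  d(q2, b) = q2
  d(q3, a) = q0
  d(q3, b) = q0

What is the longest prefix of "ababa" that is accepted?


Run the DFA, marking each prefix where the state is accepting:
  "" -> q0 [reject]
  "a" -> q3 [reject]
  "ab" -> q0 [reject]
  "aba" -> q3 [reject]
  "abab" -> q0 [reject]
  "ababa" -> q3 [reject]

No prefix is accepted
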